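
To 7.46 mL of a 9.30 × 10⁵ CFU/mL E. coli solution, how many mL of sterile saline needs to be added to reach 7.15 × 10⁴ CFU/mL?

V₂ = C₁V₁/C₂ = 9.30 × 10⁵ × 7.46 / 7.15 × 10⁴ = 97.0 mL.
Diluent to add = V₂ − V₁ = 97.0 − 7.46 = 89.6 mL.

89.6 mL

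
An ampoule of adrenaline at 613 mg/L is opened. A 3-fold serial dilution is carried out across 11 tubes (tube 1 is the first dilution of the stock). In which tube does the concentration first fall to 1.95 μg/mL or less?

Tube n has concentration 613 mg/L / 3ⁿ.
Need 3ⁿ ≥ 613 mg/L / 1.95 μg/mL = 314, so n ≥ 5.23.
First such tube: n = 6.

tube 6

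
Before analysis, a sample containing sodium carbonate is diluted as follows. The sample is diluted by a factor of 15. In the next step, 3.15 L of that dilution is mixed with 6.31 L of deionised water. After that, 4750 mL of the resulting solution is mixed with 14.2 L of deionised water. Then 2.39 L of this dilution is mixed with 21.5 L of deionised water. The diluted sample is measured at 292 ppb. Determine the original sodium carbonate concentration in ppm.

Overall dilution factor = 15 × 3.003 × 3.989 × 9.996 = 1796.
Original = 292 ppb × 1796 = 5.25 × 10⁵ ppb = 525 ppm.

525 ppm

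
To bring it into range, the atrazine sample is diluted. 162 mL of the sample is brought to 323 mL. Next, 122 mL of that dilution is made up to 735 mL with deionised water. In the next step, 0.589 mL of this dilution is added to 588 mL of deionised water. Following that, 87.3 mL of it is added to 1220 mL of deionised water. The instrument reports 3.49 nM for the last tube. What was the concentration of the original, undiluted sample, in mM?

0.627 mM

Overall dilution factor = 1.994 × 6.025 × 999.3 × 14.97 = 1.80 × 10⁵.
Original = 3.49 nM × 1.80 × 10⁵ = 6.27 × 10⁵ nM = 0.627 mM.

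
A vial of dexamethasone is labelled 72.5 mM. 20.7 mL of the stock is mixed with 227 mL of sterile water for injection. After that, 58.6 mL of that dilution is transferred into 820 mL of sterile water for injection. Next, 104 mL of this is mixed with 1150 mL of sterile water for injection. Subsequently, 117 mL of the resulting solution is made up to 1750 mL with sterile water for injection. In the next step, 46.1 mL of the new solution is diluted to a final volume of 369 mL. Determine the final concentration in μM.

Overall dilution factor = 11.97 × 14.99 × 12.06 × 14.96 × 8.004 = 2.59 × 10⁵.
72.5 mM / 2.59 × 10⁵ = 2.80 × 10⁻⁴ mM = 0.280 μM.

0.280 μM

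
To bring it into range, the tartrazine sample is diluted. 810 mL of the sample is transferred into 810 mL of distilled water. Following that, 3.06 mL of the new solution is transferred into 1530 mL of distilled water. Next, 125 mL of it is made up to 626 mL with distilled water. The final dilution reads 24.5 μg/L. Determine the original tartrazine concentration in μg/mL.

Overall dilution factor = 2 × 501 × 5.008 = 5018.
Original = 24.5 μg/L × 5018 = 1.23 × 10⁵ μg/L = 123 μg/mL.

123 μg/mL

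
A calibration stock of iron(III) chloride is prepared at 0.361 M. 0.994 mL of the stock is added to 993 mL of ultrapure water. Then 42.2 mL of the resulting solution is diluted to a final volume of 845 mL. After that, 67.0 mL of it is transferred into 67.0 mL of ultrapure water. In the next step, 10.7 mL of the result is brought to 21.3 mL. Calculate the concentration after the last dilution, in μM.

Overall dilution factor = 1000.0 × 20.02 × 2 × 1.991 = 7.97 × 10⁴.
0.361 M / 7.97 × 10⁴ = 4.53 × 10⁻⁶ M = 4.53 μM.

4.53 μM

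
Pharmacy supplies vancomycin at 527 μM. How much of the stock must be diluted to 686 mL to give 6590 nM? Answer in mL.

6590 nM = 6.59 μM.
V₁ = C₂V₂/C₁ = 6.59 × 686 / 527 = 8.58 mL.

8.58 mL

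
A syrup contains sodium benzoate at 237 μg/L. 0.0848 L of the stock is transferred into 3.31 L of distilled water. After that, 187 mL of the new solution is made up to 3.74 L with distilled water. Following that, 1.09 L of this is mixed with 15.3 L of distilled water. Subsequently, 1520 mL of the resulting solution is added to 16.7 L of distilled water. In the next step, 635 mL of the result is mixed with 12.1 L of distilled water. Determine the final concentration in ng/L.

Overall dilution factor = 40.03 × 20 × 15.04 × 11.99 × 20.06 = 2.89 × 10⁶.
237 μg/L / 2.89 × 10⁶ = 8.19 × 10⁻⁵ μg/L = 0.0819 ng/L.

0.0819 ng/L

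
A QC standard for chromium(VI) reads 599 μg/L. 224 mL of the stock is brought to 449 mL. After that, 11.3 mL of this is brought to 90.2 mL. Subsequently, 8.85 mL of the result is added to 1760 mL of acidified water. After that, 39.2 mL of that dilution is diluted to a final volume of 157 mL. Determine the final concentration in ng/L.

Overall dilution factor = 2.004 × 7.982 × 199.9 × 4.005 = 1.28 × 10⁴.
599 μg/L / 1.28 × 10⁴ = 0.0468 μg/L = 46.8 ng/L.

46.8 ng/L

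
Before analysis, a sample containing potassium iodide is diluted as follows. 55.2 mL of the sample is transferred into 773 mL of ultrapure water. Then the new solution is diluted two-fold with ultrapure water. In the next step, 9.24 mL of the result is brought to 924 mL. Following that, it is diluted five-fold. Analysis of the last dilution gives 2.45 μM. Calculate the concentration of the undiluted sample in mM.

36.8 mM

Overall dilution factor = 15.00 × 2 × 100 × 5 = 1.50 × 10⁴.
Original = 2.45 μM × 1.50 × 10⁴ = 3.68 × 10⁴ μM = 36.8 mM.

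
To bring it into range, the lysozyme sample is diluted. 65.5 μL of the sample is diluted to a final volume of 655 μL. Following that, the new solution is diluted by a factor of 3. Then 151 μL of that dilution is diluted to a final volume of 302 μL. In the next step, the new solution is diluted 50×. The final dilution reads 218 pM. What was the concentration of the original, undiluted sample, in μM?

Overall dilution factor = 10 × 3 × 2 × 50 = 3000.
Original = 218 pM × 3000 = 6.54 × 10⁵ pM = 0.654 μM.

0.654 μM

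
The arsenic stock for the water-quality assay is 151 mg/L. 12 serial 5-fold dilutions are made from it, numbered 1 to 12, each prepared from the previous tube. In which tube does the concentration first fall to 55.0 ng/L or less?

tube 10

Tube n has concentration 151 mg/L / 5ⁿ.
Need 5ⁿ ≥ 151 mg/L / 55.0 ng/L = 2.75 × 10⁶, so n ≥ 9.21.
First such tube: n = 10.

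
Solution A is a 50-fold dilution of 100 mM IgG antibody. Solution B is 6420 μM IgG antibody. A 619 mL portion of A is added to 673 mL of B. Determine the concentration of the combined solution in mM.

C_A = 100 mM / 50 = 2.00 mM.
C_B = 6420 μM = 6.42 mM.
C_mix = (C_A·V_A + C_B·V_B)/(V_A + V_B) = (2.00×619 + 6.42×673) / 1292 = 4.30 mM.

4.30 mM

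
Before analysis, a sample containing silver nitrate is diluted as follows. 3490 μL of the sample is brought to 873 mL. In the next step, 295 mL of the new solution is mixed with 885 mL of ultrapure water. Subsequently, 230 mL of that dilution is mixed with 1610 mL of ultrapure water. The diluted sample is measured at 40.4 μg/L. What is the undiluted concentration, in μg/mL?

323 μg/mL

Overall dilution factor = 250.1 × 4 × 8 = 8005.
Original = 40.4 μg/L × 8005 = 3.23 × 10⁵ μg/L = 323 μg/mL.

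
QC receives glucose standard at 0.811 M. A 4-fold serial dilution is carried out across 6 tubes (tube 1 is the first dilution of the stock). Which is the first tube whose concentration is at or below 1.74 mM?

Tube n has concentration 0.811 M / 4ⁿ.
Need 4ⁿ ≥ 0.811 M / 1.74 mM = 466, so n ≥ 4.43.
First such tube: n = 5.

tube 5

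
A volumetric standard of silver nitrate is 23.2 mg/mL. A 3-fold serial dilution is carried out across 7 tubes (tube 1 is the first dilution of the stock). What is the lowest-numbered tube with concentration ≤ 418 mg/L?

tube 4

Tube n has concentration 23.2 mg/mL / 3ⁿ.
Need 3ⁿ ≥ 23.2 mg/mL / 418 mg/L = 55.5, so n ≥ 3.66.
First such tube: n = 4.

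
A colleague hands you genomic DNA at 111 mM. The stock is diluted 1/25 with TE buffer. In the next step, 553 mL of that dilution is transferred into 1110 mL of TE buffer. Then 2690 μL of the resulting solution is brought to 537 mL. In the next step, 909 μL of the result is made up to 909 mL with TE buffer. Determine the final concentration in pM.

Overall dilution factor = 25 × 3.007 × 199.6 × 1000 = 1.50 × 10⁷.
111 mM / 1.50 × 10⁷ = 7.40 × 10⁻⁶ mM = 7400 pM.

7400 pM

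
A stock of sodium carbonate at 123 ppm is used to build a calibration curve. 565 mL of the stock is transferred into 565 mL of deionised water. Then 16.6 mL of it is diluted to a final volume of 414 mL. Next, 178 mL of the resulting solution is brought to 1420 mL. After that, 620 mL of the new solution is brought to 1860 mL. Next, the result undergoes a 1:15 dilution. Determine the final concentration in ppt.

6870 ppt

Overall dilution factor = 2 × 24.94 × 7.978 × 3 × 15 = 1.79 × 10⁴.
123 ppm / 1.79 × 10⁴ = 6.87 × 10⁻³ ppm = 6870 ppt.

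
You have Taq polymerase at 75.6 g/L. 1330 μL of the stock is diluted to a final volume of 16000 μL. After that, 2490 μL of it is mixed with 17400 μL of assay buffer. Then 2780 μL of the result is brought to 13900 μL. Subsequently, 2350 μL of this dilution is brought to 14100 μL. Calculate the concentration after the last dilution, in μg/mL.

Overall dilution factor = 12.03 × 7.988 × 5 × 6 = 2883.
75.6 g/L / 2883 = 0.0262 g/L = 26.2 μg/mL.

26.2 μg/mL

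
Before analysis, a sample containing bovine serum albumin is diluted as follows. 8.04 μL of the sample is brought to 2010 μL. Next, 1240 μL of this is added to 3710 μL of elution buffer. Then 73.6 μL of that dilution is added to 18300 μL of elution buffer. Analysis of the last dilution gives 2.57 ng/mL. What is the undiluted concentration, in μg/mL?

Overall dilution factor = 250 × 3.992 × 249.6 = 2.49 × 10⁵.
Original = 2.57 ng/mL × 2.49 × 10⁵ = 6.40 × 10⁵ ng/mL = 640 μg/mL.

640 μg/mL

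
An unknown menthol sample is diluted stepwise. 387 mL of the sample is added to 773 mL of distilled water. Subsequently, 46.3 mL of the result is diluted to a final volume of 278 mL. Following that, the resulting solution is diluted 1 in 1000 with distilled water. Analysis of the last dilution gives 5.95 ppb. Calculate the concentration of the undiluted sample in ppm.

Overall dilution factor = 2.997 × 6.004 × 1000 = 1.80 × 10⁴.
Original = 5.95 ppb × 1.80 × 10⁴ = 1.07 × 10⁵ ppb = 107 ppm.

107 ppm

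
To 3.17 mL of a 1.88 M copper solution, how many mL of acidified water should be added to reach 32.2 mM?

32.2 mM = 0.0322 M.
V₂ = C₁V₁/C₂ = 1.88 × 3.17 / 0.0322 = 185 mL.
Diluent to add = V₂ − V₁ = 185 − 3.17 = 182 mL.

182 mL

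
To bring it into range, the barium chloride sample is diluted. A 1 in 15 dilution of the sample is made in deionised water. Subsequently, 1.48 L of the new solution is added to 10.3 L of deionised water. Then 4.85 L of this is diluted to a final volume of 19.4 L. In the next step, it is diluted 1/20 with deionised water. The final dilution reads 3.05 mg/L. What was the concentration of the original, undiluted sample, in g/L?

Overall dilution factor = 15 × 7.959 × 4 × 20 = 9551.
Original = 3.05 mg/L × 9551 = 2.91 × 10⁴ mg/L = 29.1 g/L.

29.1 g/L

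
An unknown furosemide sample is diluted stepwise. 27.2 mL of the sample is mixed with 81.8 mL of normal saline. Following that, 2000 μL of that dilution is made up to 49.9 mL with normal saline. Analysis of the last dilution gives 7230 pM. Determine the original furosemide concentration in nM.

Overall dilution factor = 4.007 × 24.95 = 100.0.
Original = 7230 pM × 100.0 = 7.23 × 10⁵ pM = 723 nM.

723 nM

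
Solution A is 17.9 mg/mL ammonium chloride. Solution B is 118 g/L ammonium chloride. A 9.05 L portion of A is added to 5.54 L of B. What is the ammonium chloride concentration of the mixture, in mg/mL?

55.9 mg/mL

C_B = 118 g/L = 118 mg/mL.
C_mix = (C_A·V_A + C_B·V_B)/(V_A + V_B) = (17.9×9.05 + 118×5.54) / 14.59 = 55.9 mg/mL.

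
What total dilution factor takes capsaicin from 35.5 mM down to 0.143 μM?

2.48 × 10⁵

Factor = C₀/C_target = 35.5 mM / 0.143 μM = 2.48 × 10⁵.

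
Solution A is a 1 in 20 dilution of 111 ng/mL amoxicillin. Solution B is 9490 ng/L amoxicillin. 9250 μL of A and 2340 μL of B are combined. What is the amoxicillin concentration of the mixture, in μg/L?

C_A = 111 ng/mL / 20 = 5.55 ng/mL.
C_B = 9490 ng/L = 9.49 ng/mL.
C_mix = (C_A·V_A + C_B·V_B)/(V_A + V_B) = (5.55×9250 + 9.49×2340) / 11590 = 6.35 ng/mL = 6.35 μg/L.

6.35 μg/L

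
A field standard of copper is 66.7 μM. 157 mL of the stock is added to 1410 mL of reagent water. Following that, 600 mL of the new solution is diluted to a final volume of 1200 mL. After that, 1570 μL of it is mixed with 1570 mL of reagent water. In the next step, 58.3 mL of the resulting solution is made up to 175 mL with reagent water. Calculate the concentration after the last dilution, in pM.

1110 pM

Overall dilution factor = 9.981 × 2 × 1001 × 3.002 = 6.00 × 10⁴.
66.7 μM / 6.00 × 10⁴ = 1.11 × 10⁻³ μM = 1110 pM.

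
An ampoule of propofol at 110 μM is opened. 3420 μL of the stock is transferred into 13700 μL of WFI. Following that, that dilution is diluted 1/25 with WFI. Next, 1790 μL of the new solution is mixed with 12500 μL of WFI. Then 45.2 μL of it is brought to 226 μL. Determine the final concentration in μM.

Overall dilution factor = 5.006 × 25 × 7.983 × 5 = 4995.
110 μM / 4995 = 0.0220 μM.

0.0220 μM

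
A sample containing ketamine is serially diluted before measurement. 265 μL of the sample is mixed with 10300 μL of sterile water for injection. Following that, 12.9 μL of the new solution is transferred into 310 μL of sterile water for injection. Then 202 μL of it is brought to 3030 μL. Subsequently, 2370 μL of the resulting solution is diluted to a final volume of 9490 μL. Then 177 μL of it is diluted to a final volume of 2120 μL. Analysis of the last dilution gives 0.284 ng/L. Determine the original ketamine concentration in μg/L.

204 μg/L

Overall dilution factor = 39.87 × 25.03 × 15 × 4.004 × 11.98 = 7.18 × 10⁵.
Original = 0.284 ng/L × 7.18 × 10⁵ = 2.04 × 10⁵ ng/L = 204 μg/L.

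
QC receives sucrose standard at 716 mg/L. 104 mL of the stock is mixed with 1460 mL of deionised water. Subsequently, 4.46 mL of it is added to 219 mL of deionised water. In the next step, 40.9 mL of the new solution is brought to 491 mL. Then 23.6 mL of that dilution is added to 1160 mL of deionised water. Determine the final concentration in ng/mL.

1.58 ng/mL

Overall dilution factor = 15.04 × 50.10 × 12.00 × 50.15 = 4.54 × 10⁵.
716 mg/L / 4.54 × 10⁵ = 1.58 × 10⁻³ mg/L = 1.58 ng/mL.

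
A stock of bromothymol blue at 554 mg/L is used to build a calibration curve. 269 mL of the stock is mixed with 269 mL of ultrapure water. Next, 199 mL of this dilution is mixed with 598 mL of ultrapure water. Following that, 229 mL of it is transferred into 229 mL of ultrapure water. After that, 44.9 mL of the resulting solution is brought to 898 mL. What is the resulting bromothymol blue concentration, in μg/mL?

Overall dilution factor = 2 × 4.005 × 2 × 20 = 320.
554 mg/L / 320 = 1.73 mg/L = 1.73 μg/mL.

1.73 μg/mL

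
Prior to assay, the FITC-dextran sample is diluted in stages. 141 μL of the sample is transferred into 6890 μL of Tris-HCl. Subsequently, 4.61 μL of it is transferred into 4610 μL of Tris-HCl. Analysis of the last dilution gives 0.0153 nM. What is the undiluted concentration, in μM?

Overall dilution factor = 49.87 × 1001 = 4.99 × 10⁴.
Original = 0.0153 nM × 4.99 × 10⁴ = 764 nM = 0.764 μM.

0.764 μM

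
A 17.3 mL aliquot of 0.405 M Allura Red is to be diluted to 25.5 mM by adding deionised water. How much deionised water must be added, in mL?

257 mL

25.5 mM = 0.0255 M.
V₂ = C₁V₁/C₂ = 0.405 × 17.3 / 0.0255 = 275 mL.
Diluent to add = V₂ − V₁ = 275 − 17.3 = 257 mL.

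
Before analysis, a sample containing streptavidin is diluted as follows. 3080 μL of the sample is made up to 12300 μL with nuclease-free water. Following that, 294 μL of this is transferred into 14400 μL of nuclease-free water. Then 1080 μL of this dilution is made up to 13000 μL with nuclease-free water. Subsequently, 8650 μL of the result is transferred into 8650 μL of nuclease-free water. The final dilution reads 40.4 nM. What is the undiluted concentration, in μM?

194 μM

Overall dilution factor = 3.994 × 49.98 × 12.04 × 2 = 4805.
Original = 40.4 nM × 4805 = 1.94 × 10⁵ nM = 194 μM.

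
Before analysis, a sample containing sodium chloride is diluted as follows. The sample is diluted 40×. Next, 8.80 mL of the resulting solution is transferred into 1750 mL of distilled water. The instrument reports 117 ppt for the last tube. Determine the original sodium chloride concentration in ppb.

Overall dilution factor = 40 × 199.9 = 7995.
Original = 117 ppt × 7995 = 9.35 × 10⁵ ppt = 935 ppb.

935 ppb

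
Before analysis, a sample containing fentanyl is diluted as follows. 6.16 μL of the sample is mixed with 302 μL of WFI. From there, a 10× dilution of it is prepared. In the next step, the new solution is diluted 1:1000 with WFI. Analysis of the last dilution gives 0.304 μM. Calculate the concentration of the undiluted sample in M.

0.152 M

Overall dilution factor = 50.03 × 10 × 1000 = 5.00 × 10⁵.
Original = 0.304 μM × 5.00 × 10⁵ = 1.52 × 10⁵ μM = 0.152 M.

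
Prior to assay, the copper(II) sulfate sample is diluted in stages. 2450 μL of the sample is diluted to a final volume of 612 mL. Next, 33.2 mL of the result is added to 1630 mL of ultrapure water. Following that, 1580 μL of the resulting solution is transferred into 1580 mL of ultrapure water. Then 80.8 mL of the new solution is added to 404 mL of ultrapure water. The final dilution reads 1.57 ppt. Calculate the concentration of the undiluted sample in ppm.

Overall dilution factor = 249.8 × 50.10 × 1001 × 6 = 7.52 × 10⁷.
Original = 1.57 ppt × 7.52 × 10⁷ = 1.18 × 10⁸ ppt = 118 ppm.

118 ppm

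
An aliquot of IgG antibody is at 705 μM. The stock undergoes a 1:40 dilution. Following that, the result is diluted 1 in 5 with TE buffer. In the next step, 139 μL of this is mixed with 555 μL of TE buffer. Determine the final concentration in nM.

706 nM

Overall dilution factor = 40 × 5 × 4.993 = 999.
705 μM / 999 = 0.706 μM = 706 nM.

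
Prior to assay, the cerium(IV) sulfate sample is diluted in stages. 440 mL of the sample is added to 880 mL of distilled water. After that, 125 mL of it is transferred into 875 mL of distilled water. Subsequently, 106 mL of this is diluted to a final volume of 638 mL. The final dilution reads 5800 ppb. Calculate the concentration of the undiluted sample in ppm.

838 ppm

Overall dilution factor = 3 × 8 × 6.019 = 144.
Original = 5800 ppb × 144 = 8.38 × 10⁵ ppb = 838 ppm.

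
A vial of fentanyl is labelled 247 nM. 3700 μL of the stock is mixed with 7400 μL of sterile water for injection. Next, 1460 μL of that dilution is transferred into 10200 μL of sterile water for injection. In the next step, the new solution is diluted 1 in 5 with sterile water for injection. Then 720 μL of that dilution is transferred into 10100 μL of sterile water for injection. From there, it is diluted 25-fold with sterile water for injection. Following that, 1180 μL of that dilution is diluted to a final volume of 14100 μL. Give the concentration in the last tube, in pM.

Overall dilution factor = 3 × 7.986 × 5 × 15.03 × 25 × 11.95 = 5.38 × 10⁵.
247 nM / 5.38 × 10⁵ = 4.59 × 10⁻⁴ nM = 0.459 pM.

0.459 pM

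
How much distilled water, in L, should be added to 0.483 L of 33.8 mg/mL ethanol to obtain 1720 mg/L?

9.01 L

1720 mg/L = 1.72 mg/mL.
V₂ = C₁V₁/C₂ = 33.8 × 0.483 / 1.72 = 9.49 L.
Diluent to add = V₂ − V₁ = 9.49 − 0.483 = 9.01 L.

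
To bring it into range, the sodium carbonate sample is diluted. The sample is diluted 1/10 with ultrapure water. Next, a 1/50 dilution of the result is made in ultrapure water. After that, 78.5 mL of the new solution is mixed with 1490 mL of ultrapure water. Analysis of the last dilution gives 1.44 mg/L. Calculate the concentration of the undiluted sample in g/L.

14.4 g/L

Overall dilution factor = 10 × 50 × 19.98 = 9990.
Original = 1.44 mg/L × 9990 = 1.44 × 10⁴ mg/L = 14.4 g/L.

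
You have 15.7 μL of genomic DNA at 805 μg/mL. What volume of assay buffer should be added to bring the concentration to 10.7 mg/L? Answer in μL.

10.7 mg/L = 10.7 μg/mL.
V₂ = C₁V₁/C₂ = 805 × 15.7 / 10.7 = 1181 μL.
Diluent to add = V₂ − V₁ = 1181 − 15.7 = 1170 μL.

1170 μL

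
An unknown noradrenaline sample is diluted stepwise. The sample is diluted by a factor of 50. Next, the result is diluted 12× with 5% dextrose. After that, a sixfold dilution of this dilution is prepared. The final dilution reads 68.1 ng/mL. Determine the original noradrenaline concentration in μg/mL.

Overall dilution factor = 50 × 12 × 6 = 3600.
Original = 68.1 ng/mL × 3600 = 2.45 × 10⁵ ng/mL = 245 μg/mL.

245 μg/mL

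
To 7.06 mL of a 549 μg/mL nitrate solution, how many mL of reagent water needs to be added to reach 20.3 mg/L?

184 mL

20.3 mg/L = 20.3 μg/mL.
V₂ = C₁V₁/C₂ = 549 × 7.06 / 20.3 = 191 mL.
Diluent to add = V₂ − V₁ = 191 − 7.06 = 184 mL.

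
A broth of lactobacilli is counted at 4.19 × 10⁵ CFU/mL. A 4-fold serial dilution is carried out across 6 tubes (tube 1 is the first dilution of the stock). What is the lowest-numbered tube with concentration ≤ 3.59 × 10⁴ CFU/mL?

tube 2

Tube n has concentration 4.19 × 10⁵ CFU/mL / 4ⁿ.
Need 4ⁿ ≥ 4.19 × 10⁵ CFU/mL / 3.59 × 10⁴ CFU/mL = 11.7, so n ≥ 1.77.
First such tube: n = 2.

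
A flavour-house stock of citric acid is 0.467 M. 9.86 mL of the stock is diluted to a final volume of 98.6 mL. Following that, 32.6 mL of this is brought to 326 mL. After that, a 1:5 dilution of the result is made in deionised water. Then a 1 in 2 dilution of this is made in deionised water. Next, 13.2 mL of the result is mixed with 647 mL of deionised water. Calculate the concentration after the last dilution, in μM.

Overall dilution factor = 10 × 10 × 5 × 2 × 50.02 = 5.00 × 10⁴.
0.467 M / 5.00 × 10⁴ = 9.34 × 10⁻⁶ M = 9.34 μM.

9.34 μM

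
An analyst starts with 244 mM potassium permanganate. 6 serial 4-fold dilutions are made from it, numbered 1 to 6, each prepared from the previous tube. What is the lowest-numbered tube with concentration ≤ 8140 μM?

Tube n has concentration 244 mM / 4ⁿ.
Need 4ⁿ ≥ 244 mM / 8140 μM = 30.0, so n ≥ 2.45.
First such tube: n = 3.

tube 3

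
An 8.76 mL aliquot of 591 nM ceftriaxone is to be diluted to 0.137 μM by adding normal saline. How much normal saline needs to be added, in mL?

0.137 μM = 137 nM.
V₂ = C₁V₁/C₂ = 591 × 8.76 / 137 = 37.8 mL.
Diluent to add = V₂ − V₁ = 37.8 − 8.76 = 29.0 mL.

29.0 mL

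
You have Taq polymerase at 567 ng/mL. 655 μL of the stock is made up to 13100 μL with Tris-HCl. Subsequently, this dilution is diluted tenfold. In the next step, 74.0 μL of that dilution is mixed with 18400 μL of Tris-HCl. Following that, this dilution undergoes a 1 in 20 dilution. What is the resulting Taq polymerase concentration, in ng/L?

Overall dilution factor = 20 × 10 × 249.6 × 20 = 9.99 × 10⁵.
567 ng/mL / 9.99 × 10⁵ = 5.68 × 10⁻⁴ ng/mL = 0.568 ng/L.

0.568 ng/L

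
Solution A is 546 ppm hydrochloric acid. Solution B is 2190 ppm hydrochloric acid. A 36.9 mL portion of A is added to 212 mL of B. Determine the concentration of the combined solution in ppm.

C_mix = (C_A·V_A + C_B·V_B)/(V_A + V_B) = (546×36.9 + 2190×212) / 248.9 = 1946 ppm.

1950 ppm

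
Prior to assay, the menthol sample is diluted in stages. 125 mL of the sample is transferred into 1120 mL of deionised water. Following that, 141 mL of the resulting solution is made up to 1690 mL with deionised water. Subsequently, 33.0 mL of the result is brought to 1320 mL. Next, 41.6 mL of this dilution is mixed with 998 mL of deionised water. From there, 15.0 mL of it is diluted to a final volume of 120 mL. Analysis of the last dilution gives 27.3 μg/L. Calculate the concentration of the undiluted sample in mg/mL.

Overall dilution factor = 9.960 × 11.99 × 40 × 24.99 × 8 = 9.55 × 10⁵.
Original = 27.3 μg/L × 9.55 × 10⁵ = 2.61 × 10⁷ μg/L = 26.1 mg/mL.

26.1 mg/mL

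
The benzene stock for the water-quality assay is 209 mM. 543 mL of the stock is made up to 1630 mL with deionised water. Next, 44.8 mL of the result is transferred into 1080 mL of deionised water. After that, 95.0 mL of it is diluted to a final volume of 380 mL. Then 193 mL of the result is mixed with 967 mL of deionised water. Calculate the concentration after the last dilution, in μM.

115 μM

Overall dilution factor = 3.002 × 25.11 × 4 × 6.010 = 1812.
209 mM / 1812 = 0.115 mM = 115 μM.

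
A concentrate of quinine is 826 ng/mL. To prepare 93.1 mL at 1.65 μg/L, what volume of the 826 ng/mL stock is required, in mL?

1.65 μg/L = 1.65 ng/mL.
V₁ = C₂V₂/C₁ = 1.65 × 93.1 / 826 = 0.186 mL.

0.186 mL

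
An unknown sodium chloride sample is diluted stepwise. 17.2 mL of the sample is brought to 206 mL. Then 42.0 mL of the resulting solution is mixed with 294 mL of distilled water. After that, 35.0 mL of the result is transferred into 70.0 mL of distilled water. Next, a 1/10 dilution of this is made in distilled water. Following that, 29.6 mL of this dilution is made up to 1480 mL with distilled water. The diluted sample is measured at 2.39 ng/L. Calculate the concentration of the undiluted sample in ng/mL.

Overall dilution factor = 11.98 × 8 × 3 × 10 × 50 = 1.44 × 10⁵.
Original = 2.39 ng/L × 1.44 × 10⁵ = 3.43 × 10⁵ ng/L = 343 ng/mL.

343 ng/mL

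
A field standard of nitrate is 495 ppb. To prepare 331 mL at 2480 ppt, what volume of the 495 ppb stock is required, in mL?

1.66 mL

2480 ppt = 2.48 ppb.
V₁ = C₂V₂/C₁ = 2.48 × 331 / 495 = 1.66 mL.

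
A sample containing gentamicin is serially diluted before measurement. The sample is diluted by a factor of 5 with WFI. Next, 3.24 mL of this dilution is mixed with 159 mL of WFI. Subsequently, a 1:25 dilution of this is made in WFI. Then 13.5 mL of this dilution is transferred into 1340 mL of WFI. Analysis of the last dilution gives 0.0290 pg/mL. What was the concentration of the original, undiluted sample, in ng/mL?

18.2 ng/mL

Overall dilution factor = 5 × 50.07 × 25 × 100.3 = 6.28 × 10⁵.
Original = 0.0290 pg/mL × 6.28 × 10⁵ = 1.82 × 10⁴ pg/mL = 18.2 ng/mL.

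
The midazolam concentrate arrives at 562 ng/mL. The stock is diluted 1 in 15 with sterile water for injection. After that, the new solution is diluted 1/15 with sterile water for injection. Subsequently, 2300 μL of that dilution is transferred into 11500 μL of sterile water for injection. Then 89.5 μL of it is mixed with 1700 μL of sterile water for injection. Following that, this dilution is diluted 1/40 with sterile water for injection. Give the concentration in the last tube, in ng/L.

Overall dilution factor = 15 × 15 × 6 × 19.99 × 40 = 1.08 × 10⁶.
562 ng/mL / 1.08 × 10⁶ = 5.21 × 10⁻⁴ ng/mL = 0.521 ng/L.

0.521 ng/L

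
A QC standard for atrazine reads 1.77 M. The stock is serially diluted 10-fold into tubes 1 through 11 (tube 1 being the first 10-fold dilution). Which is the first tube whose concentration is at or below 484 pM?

Tube n has concentration 1.77 M / 10ⁿ.
Need 10ⁿ ≥ 1.77 M / 484 pM = 3.66 × 10⁹, so n ≥ 9.56.
First such tube: n = 10.

tube 10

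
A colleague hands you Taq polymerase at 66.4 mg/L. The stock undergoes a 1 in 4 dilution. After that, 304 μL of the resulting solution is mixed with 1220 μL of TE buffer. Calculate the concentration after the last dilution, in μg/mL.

3.31 μg/mL

Overall dilution factor = 4 × 5.013 = 20.1.
66.4 mg/L / 20.1 = 3.31 mg/L = 3.31 μg/mL.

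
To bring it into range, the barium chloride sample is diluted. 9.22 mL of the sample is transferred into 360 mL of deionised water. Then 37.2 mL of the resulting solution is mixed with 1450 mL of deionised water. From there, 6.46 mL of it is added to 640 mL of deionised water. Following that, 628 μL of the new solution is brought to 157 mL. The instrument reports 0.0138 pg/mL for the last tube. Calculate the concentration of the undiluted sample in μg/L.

Overall dilution factor = 40.05 × 39.98 × 100.1 × 250 = 4.01 × 10⁷.
Original = 0.0138 pg/mL × 4.01 × 10⁷ = 5.53 × 10⁵ pg/mL = 553 μg/L.

553 μg/L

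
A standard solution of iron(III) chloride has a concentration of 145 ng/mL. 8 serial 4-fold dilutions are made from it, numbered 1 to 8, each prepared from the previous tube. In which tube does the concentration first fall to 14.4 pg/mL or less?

Tube n has concentration 145 ng/mL / 4ⁿ.
Need 4ⁿ ≥ 145 ng/mL / 14.4 pg/mL = 1.01 × 10⁴, so n ≥ 6.65.
First such tube: n = 7.

tube 7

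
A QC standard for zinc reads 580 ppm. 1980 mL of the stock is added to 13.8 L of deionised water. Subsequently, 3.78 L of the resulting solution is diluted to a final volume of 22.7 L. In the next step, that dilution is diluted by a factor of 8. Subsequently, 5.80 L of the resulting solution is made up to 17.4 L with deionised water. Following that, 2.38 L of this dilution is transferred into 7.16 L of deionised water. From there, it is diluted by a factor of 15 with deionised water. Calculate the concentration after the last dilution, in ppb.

Overall dilution factor = 7.970 × 6.005 × 8 × 3 × 4.008 × 15 = 6.91 × 10⁴.
580 ppm / 6.91 × 10⁴ = 8.40 × 10⁻³ ppm = 8.40 ppb.

8.40 ppb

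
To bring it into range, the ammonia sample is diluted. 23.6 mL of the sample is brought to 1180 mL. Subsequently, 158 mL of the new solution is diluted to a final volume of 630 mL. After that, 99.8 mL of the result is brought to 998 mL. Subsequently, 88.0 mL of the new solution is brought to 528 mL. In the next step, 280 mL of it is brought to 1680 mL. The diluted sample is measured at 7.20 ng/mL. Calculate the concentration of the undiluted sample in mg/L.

Overall dilution factor = 50 × 3.987 × 10 × 6 × 6 = 7.18 × 10⁴.
Original = 7.20 ng/mL × 7.18 × 10⁴ = 5.17 × 10⁵ ng/mL = 517 mg/L.

517 mg/L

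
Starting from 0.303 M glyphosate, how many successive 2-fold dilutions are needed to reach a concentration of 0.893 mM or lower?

9

Need 2ⁿ ≥ 339, so n ≥ log(339)/log(2) = 8.41.
Minimum whole steps: n = 9.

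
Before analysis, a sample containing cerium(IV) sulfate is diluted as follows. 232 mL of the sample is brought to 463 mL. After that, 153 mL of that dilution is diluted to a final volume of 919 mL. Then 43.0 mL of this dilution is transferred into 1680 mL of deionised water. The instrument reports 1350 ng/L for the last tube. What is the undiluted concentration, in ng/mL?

Overall dilution factor = 1.996 × 6.007 × 40.07 = 480.
Original = 1350 ng/L × 480 = 6.48 × 10⁵ ng/L = 648 ng/mL.

648 ng/mL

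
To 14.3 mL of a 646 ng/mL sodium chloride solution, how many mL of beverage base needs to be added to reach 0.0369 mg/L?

236 mL

0.0369 mg/L = 36.9 ng/mL.
V₂ = C₁V₁/C₂ = 646 × 14.3 / 36.9 = 250 mL.
Diluent to add = V₂ − V₁ = 250 − 14.3 = 236 mL.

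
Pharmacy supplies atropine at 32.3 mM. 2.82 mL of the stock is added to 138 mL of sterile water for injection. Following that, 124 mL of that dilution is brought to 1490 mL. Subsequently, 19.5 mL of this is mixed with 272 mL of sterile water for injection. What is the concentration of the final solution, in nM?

3600 nM

Overall dilution factor = 49.94 × 12.02 × 14.95 = 8970.
32.3 mM / 8970 = 3.60 × 10⁻³ mM = 3600 nM.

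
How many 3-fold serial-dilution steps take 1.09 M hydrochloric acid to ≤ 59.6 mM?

Need 3ⁿ ≥ 18.3, so n ≥ log(18.3)/log(3) = 2.65.
Minimum whole steps: n = 3.

3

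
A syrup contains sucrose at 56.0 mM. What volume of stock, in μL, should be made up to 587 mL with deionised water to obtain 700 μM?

700 μM = 0.700 mM.
V₁ = C₂V₂/C₁ = 0.700 × 587 / 56.0 = 7.34 mL = 7340 μL.

7340 μL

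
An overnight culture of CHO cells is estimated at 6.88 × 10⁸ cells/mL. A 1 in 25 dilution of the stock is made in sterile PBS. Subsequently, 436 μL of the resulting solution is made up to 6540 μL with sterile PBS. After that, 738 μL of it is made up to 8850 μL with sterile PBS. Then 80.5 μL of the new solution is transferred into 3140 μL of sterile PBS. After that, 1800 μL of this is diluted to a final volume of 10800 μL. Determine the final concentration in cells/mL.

Overall dilution factor = 25 × 15 × 11.99 × 40.01 × 6 = 1.08 × 10⁶.
6.88 × 10⁸ cells/mL / 1.08 × 10⁶ = 637 cells/mL.

637 cells/mL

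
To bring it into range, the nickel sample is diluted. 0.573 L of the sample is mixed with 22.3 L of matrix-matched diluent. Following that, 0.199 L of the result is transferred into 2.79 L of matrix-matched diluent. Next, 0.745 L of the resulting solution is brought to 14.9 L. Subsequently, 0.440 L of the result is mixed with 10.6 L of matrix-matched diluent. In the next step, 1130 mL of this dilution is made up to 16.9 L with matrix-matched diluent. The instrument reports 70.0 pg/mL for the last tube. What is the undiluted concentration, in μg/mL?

Overall dilution factor = 39.92 × 15.02 × 20 × 25.09 × 14.96 = 4.50 × 10⁶.
Original = 70.0 pg/mL × 4.50 × 10⁶ = 3.15 × 10⁸ pg/mL = 315 μg/mL.

315 μg/mL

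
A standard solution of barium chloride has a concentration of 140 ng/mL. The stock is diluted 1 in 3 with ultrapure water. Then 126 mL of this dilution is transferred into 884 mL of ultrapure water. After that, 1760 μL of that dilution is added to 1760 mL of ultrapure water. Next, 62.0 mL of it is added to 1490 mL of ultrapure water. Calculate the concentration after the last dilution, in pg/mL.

0.232 pg/mL

Overall dilution factor = 3 × 8.016 × 1001 × 25.03 = 6.03 × 10⁵.
140 ng/mL / 6.03 × 10⁵ = 2.32 × 10⁻⁴ ng/mL = 0.232 pg/mL.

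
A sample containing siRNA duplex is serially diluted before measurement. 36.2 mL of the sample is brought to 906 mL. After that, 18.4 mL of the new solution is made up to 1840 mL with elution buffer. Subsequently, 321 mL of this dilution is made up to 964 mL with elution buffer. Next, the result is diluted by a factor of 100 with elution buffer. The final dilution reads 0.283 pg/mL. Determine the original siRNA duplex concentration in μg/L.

Overall dilution factor = 25.03 × 100 × 3.003 × 100 = 7.52 × 10⁵.
Original = 0.283 pg/mL × 7.52 × 10⁵ = 2.13 × 10⁵ pg/mL = 213 μg/L.

213 μg/L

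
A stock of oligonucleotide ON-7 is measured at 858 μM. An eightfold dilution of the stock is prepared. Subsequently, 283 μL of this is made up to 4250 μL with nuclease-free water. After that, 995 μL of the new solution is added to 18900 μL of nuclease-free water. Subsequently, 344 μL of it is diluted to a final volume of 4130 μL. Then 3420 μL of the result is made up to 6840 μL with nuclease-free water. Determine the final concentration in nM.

14.9 nM

Overall dilution factor = 8 × 15.02 × 19.99 × 12.01 × 2 = 5.77 × 10⁴.
858 μM / 5.77 × 10⁴ = 0.0149 μM = 14.9 nM.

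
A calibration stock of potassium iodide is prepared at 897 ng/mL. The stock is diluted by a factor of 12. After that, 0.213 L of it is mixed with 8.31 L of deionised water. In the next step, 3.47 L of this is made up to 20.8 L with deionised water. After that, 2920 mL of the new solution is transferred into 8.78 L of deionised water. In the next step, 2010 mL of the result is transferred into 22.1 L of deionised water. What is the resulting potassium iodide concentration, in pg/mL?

Overall dilution factor = 12 × 40.01 × 5.994 × 4.007 × 12.00 = 1.38 × 10⁵.
897 ng/mL / 1.38 × 10⁵ = 6.48 × 10⁻³ ng/mL = 6.48 pg/mL.

6.48 pg/mL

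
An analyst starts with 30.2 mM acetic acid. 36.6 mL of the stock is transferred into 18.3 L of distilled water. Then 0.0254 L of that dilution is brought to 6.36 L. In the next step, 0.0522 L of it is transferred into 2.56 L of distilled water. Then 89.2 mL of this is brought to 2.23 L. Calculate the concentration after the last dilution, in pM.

Overall dilution factor = 501 × 250.4 × 50.04 × 25 = 1.57 × 10⁸.
30.2 mM / 1.57 × 10⁸ = 1.92 × 10⁻⁷ mM = 192 pM.

192 pM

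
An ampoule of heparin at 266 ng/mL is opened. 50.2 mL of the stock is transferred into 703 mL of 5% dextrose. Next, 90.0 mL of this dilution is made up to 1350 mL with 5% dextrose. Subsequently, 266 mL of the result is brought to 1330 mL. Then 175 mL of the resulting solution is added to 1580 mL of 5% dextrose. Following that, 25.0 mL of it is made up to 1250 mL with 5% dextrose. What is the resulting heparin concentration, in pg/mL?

0.471 pg/mL

Overall dilution factor = 15.00 × 15 × 5 × 10.03 × 50 = 5.64 × 10⁵.
266 ng/mL / 5.64 × 10⁵ = 4.71 × 10⁻⁴ ng/mL = 0.471 pg/mL.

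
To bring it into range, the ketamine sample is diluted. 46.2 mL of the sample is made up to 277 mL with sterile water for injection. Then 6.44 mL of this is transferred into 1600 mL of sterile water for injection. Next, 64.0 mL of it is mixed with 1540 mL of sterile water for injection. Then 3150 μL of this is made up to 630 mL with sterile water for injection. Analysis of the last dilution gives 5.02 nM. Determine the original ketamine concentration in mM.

37.6 mM

Overall dilution factor = 5.996 × 249.4 × 25.06 × 200 = 7.50 × 10⁶.
Original = 5.02 nM × 7.50 × 10⁶ = 3.76 × 10⁷ nM = 37.6 mM.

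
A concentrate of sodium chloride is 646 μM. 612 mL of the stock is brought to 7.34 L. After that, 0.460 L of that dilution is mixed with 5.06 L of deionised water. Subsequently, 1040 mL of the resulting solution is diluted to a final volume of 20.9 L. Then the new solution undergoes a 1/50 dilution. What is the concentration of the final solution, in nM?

4.47 nM

Overall dilution factor = 11.99 × 12 × 20.10 × 50 = 1.45 × 10⁵.
646 μM / 1.45 × 10⁵ = 4.47 × 10⁻³ μM = 4.47 nM.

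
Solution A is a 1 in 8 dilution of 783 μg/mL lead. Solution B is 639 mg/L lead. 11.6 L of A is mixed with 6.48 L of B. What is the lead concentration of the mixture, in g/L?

0.292 g/L

C_A = 783 μg/mL / 8 = 97.9 μg/mL.
C_B = 639 mg/L = 639 μg/mL.
C_mix = (C_A·V_A + C_B·V_B)/(V_A + V_B) = (97.9×11.6 + 639×6.48) / 18.08 = 292 μg/mL = 0.292 g/L.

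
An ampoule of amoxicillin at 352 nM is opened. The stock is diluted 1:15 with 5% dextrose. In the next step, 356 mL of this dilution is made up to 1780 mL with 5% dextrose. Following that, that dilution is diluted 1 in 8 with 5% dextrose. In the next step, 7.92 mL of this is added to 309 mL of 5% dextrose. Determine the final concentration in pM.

14.7 pM

Overall dilution factor = 15 × 5 × 8 × 40.02 = 2.40 × 10⁴.
352 nM / 2.40 × 10⁴ = 0.0147 nM = 14.7 pM.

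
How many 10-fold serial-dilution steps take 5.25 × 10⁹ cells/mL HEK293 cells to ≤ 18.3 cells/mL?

Need 10ⁿ ≥ 2.87 × 10⁸, so n ≥ log(2.87 × 10⁸)/log(10) = 8.46.
Minimum whole steps: n = 9.

9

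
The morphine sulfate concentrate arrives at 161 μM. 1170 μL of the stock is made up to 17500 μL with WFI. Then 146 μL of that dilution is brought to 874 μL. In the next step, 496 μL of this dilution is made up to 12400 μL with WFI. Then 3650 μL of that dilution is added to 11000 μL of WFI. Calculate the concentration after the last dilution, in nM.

Overall dilution factor = 14.96 × 5.986 × 25 × 4.014 = 8985.
161 μM / 8985 = 0.0179 μM = 17.9 nM.

17.9 nM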